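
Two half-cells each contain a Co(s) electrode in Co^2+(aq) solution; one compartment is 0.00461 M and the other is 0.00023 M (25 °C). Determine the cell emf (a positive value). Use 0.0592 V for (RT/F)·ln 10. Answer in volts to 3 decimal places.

0.039 V

For a concentration cell E°cell = 0, since both electrodes use the same couple.
The compartment with the higher Co^2+(aq) concentration (0.00461 M) acts as the cathode; ions are reduced there and produced at the dilute (0.00023 M) anode.
With n = 2, Ecell = −(0.0592/2)·log([dilute]/[conc]) = −(0.0592/2)·log(0.00023/0.00461) = +0.039 V.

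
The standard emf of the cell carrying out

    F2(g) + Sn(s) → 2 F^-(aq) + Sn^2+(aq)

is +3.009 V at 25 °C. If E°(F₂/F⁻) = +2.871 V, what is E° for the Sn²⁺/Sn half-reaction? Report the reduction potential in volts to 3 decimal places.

In the reaction as written the F₂/F⁻ couple is reduced (cathode) and Sn²⁺/Sn is oxidized (anode), so E°cell = E°(F₂/F⁻) − E°(Sn²⁺/Sn).
E°(Sn²⁺/Sn) = E°(cathode) − E°cell = +2.871 − (+3.009) = −0.138 V.

−0.138 V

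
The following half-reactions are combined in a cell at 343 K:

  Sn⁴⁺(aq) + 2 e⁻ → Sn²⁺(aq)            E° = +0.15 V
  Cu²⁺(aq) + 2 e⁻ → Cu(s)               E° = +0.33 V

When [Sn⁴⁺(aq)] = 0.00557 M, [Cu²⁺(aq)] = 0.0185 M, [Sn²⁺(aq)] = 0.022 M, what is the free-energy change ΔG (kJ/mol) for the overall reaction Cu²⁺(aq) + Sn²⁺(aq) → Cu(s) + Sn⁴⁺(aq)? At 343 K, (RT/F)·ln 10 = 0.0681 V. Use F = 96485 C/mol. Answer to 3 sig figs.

−27.3 kJ/mol

E°cell = +0.33 − (+0.15) = +0.18 V; the balanced reaction transfers n = 2 electrons.
The reaction quotient is [Sn⁴⁺(aq)] / ([Cu²⁺(aq)]·[Sn²⁺(aq)]) = 13.7; by Nernst, E = +0.18 − (0.0681/2)(1.136) = +0.1413 V.
ΔG = −nFE = −(2)(96485)(+0.1413) J/mol = −27.3 kJ/mol.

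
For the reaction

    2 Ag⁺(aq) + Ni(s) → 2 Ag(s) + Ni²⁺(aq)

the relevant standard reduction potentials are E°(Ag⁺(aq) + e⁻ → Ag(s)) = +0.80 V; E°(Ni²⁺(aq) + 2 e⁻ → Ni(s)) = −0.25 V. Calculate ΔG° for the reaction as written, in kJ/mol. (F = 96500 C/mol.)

−203 kJ/mol

In the reaction as written Ag⁺(aq) is reduced, so the Ag⁺/Ag couple is the cathode and Ni²⁺/Ni is the anode.
E°cell = +0.80 − (−0.25) = +1.05 V; balancing electrons gives n = 2.
ΔG° = −nFE°cell = −(2)(96500)(+1.05) J/mol = −203 kJ/mol.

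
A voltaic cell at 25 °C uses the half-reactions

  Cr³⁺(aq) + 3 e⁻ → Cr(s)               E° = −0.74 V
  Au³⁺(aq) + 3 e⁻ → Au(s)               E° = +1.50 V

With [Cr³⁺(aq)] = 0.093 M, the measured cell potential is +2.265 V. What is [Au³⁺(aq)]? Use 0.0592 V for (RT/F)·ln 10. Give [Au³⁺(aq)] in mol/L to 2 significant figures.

With Au³⁺/Au at the cathode and Cr³⁺/Cr at the anode, E°cell = +1.50 − (−0.74) = +2.24 V (n = 3).
Since E = E° − (0.0592/n)·log Q, log Q = n(E° − E)/0.0592 = −1.267.
For Au³⁺(aq) + Cr(s) → Au(s) + Cr³⁺(aq), the reaction quotient is Q = [Cr³⁺(aq)] / [Au³⁺(aq)].
Isolating [Au³⁺(aq)] in Q = 10^{−1.267} yields log [Au³⁺(aq)] = 0.235, i.e. 1.7 M.

1.7 M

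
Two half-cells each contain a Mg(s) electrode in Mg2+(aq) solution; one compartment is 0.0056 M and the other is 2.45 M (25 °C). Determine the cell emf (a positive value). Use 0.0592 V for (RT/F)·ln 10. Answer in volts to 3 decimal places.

0.078 V

For a concentration cell E°cell = 0, since both electrodes use the same couple.
The compartment with the higher Mg2+(aq) concentration (2.45 M) acts as the cathode; ions are reduced there and produced at the dilute (0.0056 M) anode.
With n = 2, Ecell = −(0.0592/2)·log([dilute]/[conc]) = −(0.0592/2)·log(0.0056/2.45) = +0.078 V.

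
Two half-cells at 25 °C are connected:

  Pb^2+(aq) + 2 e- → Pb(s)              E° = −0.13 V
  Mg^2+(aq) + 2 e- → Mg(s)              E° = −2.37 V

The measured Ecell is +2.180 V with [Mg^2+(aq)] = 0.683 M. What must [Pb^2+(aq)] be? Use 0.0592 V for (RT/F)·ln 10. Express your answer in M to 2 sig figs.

With Pb²⁺/Pb at the cathode and Mg²⁺/Mg at the anode, E°cell = −0.13 − (−2.37) = +2.24 V (n = 2).
From the Nernst equation, log Q = n(E° − E)/0.0592 = 2·(+2.24 − (+2.180))/0.0592 = 2.027.
The balanced reaction is Pb^2+(aq) + Mg(s) → Pb(s) + Mg^2+(aq), so Q = [Mg^2+(aq)] / [Pb^2+(aq)].
Solving for the unknown gives log [Pb^2+(aq)] = −2.193, so [Pb^2+(aq)] ≈ 0.0064 M.

0.0064 M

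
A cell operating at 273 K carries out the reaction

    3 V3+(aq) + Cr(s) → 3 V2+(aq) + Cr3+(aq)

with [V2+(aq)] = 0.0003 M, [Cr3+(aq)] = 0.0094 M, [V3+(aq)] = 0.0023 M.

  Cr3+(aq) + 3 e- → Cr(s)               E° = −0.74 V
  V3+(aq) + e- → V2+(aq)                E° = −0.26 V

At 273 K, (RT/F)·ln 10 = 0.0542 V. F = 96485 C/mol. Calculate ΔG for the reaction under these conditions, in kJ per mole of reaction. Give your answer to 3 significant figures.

−163 kJ/mol

With V³⁺/V²⁺ reduced at the cathode, E°cell = −0.26 − (−0.74) = +0.48 V and n = 3.
Q = ([V2+(aq)]^3·[Cr3+(aq)]) / [V3+(aq)]^3 = 2.09×10^−5, so log Q = −4.681 and E = +0.48 − (0.0542/3)(−4.681) = +0.5646 V.
ΔG = −nFE = −(3)(96485)(+0.5646) J/mol = −163 kJ/mol.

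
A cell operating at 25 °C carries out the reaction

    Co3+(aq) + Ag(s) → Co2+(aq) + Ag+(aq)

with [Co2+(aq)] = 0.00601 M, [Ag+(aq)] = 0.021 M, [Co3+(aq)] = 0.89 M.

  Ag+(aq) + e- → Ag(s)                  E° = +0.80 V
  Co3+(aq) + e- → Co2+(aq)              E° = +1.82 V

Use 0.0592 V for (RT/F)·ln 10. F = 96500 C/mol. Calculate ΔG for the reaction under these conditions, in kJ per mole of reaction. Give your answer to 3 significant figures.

E°cell = +1.82 − (+0.80) = +1.02 V; the balanced reaction transfers n = 1 electron.
Q = ([Co2+(aq)]·[Ag+(aq)]) / [Co3+(aq)] = 0.000142, so log Q = −3.848 and E = +1.02 − (0.0592/1)(−3.848) = +1.2478 V.
Then ΔG = −nFE = −1 × 96500 × +1.2478 J/mol = −120 kJ/mol.

−120 kJ/mol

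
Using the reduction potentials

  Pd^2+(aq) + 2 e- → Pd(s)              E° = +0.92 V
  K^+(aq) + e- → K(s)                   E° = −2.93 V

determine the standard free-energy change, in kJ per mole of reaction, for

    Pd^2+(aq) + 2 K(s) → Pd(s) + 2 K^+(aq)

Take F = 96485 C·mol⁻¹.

In the reaction as written Pd^2+(aq) is reduced, so the Pd²⁺/Pd couple is the cathode and K⁺/K is the anode.
E°cell = +0.92 − (−2.93) = +3.85 V; balancing electrons gives n = 2.
ΔG° = −nFE°cell = −(2)(96485)(+3.85) J/mol = −743 kJ/mol.

−743 kJ/mol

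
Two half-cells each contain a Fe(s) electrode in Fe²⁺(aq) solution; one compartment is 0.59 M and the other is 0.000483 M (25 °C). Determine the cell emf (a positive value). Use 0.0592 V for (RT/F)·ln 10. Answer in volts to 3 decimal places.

For a concentration cell E°cell = 0, since both electrodes use the same couple.
The compartment with the higher Fe²⁺(aq) concentration (0.59 M) acts as the cathode; ions are reduced there and produced at the dilute (0.000483 M) anode.
With n = 2, Ecell = −(0.0592/2)·log([dilute]/[conc]) = −(0.0592/2)·log(0.000483/0.59) = +0.091 V.

0.091 V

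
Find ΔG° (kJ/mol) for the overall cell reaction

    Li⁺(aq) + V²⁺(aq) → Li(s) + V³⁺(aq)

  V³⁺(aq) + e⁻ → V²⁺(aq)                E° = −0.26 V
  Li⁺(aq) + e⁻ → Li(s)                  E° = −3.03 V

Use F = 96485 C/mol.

+267 kJ/mol

In the reaction as written Li⁺(aq) is reduced, so the Li⁺/Li couple is the cathode and V³⁺/V²⁺ is the anode.
E°cell = −3.03 − (−0.26) = −2.77 V; balancing electrons gives n = 1.
ΔG° = −nFE°cell = −(1)(96485)(−2.77) J/mol = +267 kJ/mol.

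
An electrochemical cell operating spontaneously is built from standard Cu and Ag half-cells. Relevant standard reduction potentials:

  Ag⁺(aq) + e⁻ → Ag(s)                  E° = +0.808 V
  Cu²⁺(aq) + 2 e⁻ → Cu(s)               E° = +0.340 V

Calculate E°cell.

Of the two couples in this cell, the one with the more positive reduction potential is reduced at the cathode: here that is Ag⁺/Ag (+0.808 V); Cu²⁺/Cu (+0.340 V) is the anode.
E°cell = E°(cathode) − E°(anode) = +0.808 − (+0.340) = +0.468 V.

+0.468 V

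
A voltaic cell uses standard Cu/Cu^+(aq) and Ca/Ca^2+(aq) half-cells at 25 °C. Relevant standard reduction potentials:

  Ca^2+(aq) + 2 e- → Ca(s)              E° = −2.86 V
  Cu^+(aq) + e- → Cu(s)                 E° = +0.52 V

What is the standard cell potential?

+3.38 V

The Cu⁺/Cu couple has the higher E°, so Cu ion is reduced (cathode) and Ca is oxidized (anode).
E°cell = E°(cathode) − E°(anode) = +0.52 − (−2.86) = +3.38 V.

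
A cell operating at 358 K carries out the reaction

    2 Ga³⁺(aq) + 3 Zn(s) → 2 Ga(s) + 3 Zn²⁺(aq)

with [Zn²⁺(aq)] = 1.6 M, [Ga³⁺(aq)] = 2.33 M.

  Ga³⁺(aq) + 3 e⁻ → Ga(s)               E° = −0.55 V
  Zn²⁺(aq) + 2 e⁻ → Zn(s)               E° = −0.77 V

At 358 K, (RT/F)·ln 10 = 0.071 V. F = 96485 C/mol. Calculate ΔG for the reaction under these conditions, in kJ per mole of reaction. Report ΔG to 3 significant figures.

−128 kJ/mol

The standard cell potential is −0.55 − (−0.77) = +0.22 V, with n = 6 electrons in the balanced equation.
The reaction quotient is [Zn²⁺(aq)]^3 / [Ga³⁺(aq)]^2 = 0.754; by Nernst, E = +0.22 − (0.071/6)(−0.122) = +0.2214 V.
ΔG = −nFE = −(6)(96485)(+0.2214) J/mol = −128 kJ/mol.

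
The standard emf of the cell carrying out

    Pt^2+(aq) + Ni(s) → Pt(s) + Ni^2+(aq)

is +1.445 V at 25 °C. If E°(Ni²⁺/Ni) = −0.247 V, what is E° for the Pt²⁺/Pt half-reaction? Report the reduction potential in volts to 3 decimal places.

+1.198 V

In the reaction as written the Pt²⁺/Pt couple is reduced (cathode) and Ni²⁺/Ni is oxidized (anode), so E°cell = E°(Pt²⁺/Pt) − E°(Ni²⁺/Ni).
E°(Pt²⁺/Pt) = E°cell + E°(anode) = +1.445 + (−0.247) = +1.198 V.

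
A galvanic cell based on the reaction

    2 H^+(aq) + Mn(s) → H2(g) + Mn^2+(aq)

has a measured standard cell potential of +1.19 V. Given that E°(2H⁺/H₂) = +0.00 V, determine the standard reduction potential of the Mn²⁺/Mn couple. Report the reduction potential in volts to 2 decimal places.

In the reaction as written the 2H⁺/H₂ couple is reduced (cathode) and Mn²⁺/Mn is oxidized (anode), so E°cell = E°(2H⁺/H₂) − E°(Mn²⁺/Mn).
E°(Mn²⁺/Mn) = E°(cathode) − E°cell = +0.00 − (+1.19) = −1.19 V.

−1.19 V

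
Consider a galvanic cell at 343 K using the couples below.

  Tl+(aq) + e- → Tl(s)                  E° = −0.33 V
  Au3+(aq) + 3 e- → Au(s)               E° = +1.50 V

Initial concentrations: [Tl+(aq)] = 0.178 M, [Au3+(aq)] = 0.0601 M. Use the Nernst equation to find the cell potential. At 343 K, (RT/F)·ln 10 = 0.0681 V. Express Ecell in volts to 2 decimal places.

Au³⁺/Au is reduced (cathode, E° = +1.50 V) and Tl⁺/Tl is oxidized (anode).
E°cell = E°cat − E°an = +1.50 − (−0.33) = +1.83 V; n = 3.
Balancing gives Au3+(aq) + 3 Tl(s) → Au(s) + 3 Tl+(aq); hence Q = [Tl+(aq)]^3 / [Au3+(aq)] = 0.0938 (log Q = −1.028).
Applying E = E° − (RT ln10/nF)·log Q gives +1.83 − (0.0681/3)(−1.028) = +1.85 V.

+1.85 V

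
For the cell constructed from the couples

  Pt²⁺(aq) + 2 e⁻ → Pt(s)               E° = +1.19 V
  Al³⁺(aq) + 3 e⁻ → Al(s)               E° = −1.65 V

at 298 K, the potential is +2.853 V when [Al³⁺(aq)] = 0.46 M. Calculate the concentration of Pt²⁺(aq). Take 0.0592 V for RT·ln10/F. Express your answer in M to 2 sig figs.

1.6 M

Pt²⁺/Pt is the cathode (higher E°); E°cell = +1.19 − (−1.65) = +2.84 V with n = 6.
Since E = E° − (0.0592/n)·log Q, log Q = n(E° − E)/0.0592 = −1.318.
For 3 Pt²⁺(aq) + 2 Al(s) → 3 Pt(s) + 2 Al³⁺(aq), the reaction quotient is Q = [Al³⁺(aq)]^2 / [Pt²⁺(aq)]^3.
Solving for the unknown gives log [Pt²⁺(aq)] = 0.215, so [Pt²⁺(aq)] ≈ 1.6 M.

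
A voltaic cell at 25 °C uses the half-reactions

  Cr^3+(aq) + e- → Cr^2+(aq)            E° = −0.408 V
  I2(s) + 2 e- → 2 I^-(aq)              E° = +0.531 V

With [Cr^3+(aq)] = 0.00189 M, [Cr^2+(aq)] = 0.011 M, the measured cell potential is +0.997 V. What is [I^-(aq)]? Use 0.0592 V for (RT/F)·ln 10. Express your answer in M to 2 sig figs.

With I₂/I⁻ at the cathode and Cr³⁺/Cr²⁺ at the anode, E°cell = +0.531 − (−0.408) = +0.939 V (n = 2).
Rearranging E = E° − (0.0592/n)·log Q gives log Q = 2(+0.939 − (+0.997))/0.0592 = −1.959.
The balanced reaction is I2(s) + 2 Cr^2+(aq) → 2 I^-(aq) + 2 Cr^3+(aq), so Q = ([I^-(aq)]^2·[Cr^3+(aq)]^2) / [Cr^2+(aq)]^2.
Solving for the unknown gives log [I^-(aq)] = −0.215, so [I^-(aq)] ≈ 0.61 M.

0.61 M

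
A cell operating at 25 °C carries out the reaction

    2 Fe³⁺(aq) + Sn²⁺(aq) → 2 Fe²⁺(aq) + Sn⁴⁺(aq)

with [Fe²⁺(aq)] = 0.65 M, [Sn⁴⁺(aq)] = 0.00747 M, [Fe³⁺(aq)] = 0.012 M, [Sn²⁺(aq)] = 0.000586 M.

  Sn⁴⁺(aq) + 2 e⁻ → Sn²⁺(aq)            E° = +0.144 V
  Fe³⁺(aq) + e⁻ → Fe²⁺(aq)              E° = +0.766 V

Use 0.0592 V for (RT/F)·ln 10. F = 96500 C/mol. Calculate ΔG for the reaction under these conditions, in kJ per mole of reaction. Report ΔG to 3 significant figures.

−93.9 kJ/mol

E°cell = +0.766 − (+0.144) = +0.622 V; the balanced reaction transfers n = 2 electrons.
Here Q = ([Fe²⁺(aq)]^2·[Sn⁴⁺(aq)]) / ([Fe³⁺(aq)]^2·[Sn²⁺(aq)]) = 3.74×10^4 (log Q = 4.573), giving E = +0.622 − (0.0592/2)·(4.573) = +0.4866 V.
ΔG = −nFE = −(2)(96500)(+0.4866) J/mol = −93.9 kJ/mol.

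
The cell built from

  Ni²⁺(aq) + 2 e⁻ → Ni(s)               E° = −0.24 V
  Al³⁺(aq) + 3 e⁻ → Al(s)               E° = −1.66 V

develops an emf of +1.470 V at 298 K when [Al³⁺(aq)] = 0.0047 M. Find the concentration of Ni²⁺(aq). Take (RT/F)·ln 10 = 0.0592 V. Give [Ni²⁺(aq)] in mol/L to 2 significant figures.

With Ni²⁺/Ni at the cathode and Al³⁺/Al at the anode, E°cell = −0.24 − (−1.66) = +1.42 V (n = 6).
Since E = E° − (0.0592/n)·log Q, log Q = n(E° − E)/0.0592 = −5.068.
The balanced reaction is 3 Ni²⁺(aq) + 2 Al(s) → 3 Ni(s) + 2 Al³⁺(aq), so Q = [Al³⁺(aq)]^2 / [Ni²⁺(aq)]^3.
Substituting the known concentrations and solving, log [Ni²⁺(aq)] = 0.137 and [Ni²⁺(aq)] = 1.4 M.

1.4 M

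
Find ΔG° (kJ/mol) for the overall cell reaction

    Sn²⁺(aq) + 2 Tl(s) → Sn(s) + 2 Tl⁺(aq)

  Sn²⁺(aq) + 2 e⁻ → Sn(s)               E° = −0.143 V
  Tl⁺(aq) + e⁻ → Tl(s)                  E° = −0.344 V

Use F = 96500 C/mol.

−38.8 kJ/mol

In the reaction as written Sn²⁺(aq) is reduced, so the Sn²⁺/Sn couple is the cathode and Tl⁺/Tl is the anode.
E°cell = −0.143 − (−0.344) = +0.201 V; balancing electrons gives n = 2.
ΔG° = −nFE°cell = −(2)(96500)(+0.201) J/mol = −38.8 kJ/mol.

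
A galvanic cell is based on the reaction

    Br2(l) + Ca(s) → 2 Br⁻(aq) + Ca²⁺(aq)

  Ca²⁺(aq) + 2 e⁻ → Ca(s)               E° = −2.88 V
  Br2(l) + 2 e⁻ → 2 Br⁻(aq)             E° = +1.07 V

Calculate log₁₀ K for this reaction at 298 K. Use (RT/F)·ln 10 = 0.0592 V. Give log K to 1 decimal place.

log K = 133.4

The Br₂/Br⁻ couple is reduced (cathode); E°cell = +1.07 − (−2.88) = +3.95 V with n = 2.
At equilibrium E = 0, so log K = nE°cell / 0.0592 = (2)(+3.95) / 0.0592 = 133.4.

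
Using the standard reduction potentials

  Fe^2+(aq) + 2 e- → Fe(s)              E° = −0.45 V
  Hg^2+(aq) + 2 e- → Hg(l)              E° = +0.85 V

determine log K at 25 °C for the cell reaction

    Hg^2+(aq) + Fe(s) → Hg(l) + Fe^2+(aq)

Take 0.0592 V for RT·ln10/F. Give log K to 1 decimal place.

The Hg²⁺/Hg couple is reduced (cathode); E°cell = +0.85 − (−0.45) = +1.30 V with n = 2.
At equilibrium E = 0, so log K = nE°cell / 0.0592 = (2)(+1.30) / 0.0592 = 43.9.

log K = 43.9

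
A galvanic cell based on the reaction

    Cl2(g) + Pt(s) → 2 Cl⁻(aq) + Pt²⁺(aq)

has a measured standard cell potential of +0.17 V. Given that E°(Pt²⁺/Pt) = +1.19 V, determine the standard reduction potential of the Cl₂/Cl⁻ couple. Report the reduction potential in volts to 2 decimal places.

In the reaction as written the Cl₂/Cl⁻ couple is reduced (cathode) and Pt²⁺/Pt is oxidized (anode), so E°cell = E°(Cl₂/Cl⁻) − E°(Pt²⁺/Pt).
E°(Cl₂/Cl⁻) = E°cell + E°(anode) = +0.17 + (+1.19) = +1.36 V.

+1.36 V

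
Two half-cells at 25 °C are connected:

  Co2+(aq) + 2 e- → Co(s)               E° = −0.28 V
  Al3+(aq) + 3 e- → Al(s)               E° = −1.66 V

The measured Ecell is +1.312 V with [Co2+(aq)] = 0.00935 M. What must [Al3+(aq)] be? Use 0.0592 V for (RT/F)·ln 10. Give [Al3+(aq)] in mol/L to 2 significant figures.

2.5 M

With Co²⁺/Co at the cathode and Al³⁺/Al at the anode, E°cell = −0.28 − (−1.66) = +1.38 V (n = 6).
From the Nernst equation, log Q = n(E° − E)/0.0592 = 6·(+1.38 − (+1.312))/0.0592 = 6.892.
For 3 Co2+(aq) + 2 Al(s) → 3 Co(s) + 2 Al3+(aq), the reaction quotient is Q = [Al3+(aq)]^2 / [Co2+(aq)]^3.
Solving for the unknown gives log [Al3+(aq)] = 0.402, so [Al3+(aq)] ≈ 2.5 M.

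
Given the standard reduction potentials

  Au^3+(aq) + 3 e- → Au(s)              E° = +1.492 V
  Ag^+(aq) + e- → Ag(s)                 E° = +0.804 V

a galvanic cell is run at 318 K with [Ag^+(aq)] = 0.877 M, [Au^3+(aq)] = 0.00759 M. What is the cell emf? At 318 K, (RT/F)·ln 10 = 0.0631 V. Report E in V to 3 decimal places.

+0.647 V

Au³⁺/Au is reduced (cathode, E° = +1.492 V) and Ag⁺/Ag is oxidized (anode).
The standard potential is +1.492 − (+0.804) = +0.688 V and the balanced reaction transfers n = 3 electrons.
The balanced reaction is Au^3+(aq) + 3 Ag(s) → Au(s) + 3 Ag^+(aq), so Q = [Ag^+(aq)]^3 / [Au^3+(aq)] = 88.9 and log Q = 1.949.
E = E° − (0.0631/n)·log Q = +0.688 − (0.0631/3)(1.949) = +0.647 V.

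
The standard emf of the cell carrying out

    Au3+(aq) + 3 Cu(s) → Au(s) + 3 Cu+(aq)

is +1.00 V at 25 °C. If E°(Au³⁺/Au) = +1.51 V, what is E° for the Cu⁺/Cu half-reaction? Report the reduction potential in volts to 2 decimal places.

In the reaction as written the Au³⁺/Au couple is reduced (cathode) and Cu⁺/Cu is oxidized (anode), so E°cell = E°(Au³⁺/Au) − E°(Cu⁺/Cu).
E°(Cu⁺/Cu) = E°(cathode) − E°cell = +1.51 − (+1.00) = +0.51 V.

+0.51 V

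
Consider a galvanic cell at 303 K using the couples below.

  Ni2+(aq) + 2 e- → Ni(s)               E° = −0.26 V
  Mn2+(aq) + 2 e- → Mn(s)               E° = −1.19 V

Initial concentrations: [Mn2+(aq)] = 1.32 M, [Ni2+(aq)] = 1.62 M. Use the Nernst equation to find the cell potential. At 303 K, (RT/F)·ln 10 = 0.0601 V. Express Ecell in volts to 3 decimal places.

Since E°(Ni²⁺/Ni) > E°(Mn²⁺/Mn), Ni²⁺/Ni serves as the cathode.
E°cell = E°cat − E°an = −0.26 − (−1.19) = +0.93 V; n = 2.
Balancing gives Ni2+(aq) + Mn(s) → Ni(s) + Mn2+(aq); hence Q = [Mn2+(aq)] / [Ni2+(aq)] = 0.815 (log Q = −0.089).
E = E° − (0.0601/n)·log Q = +0.93 − (0.0601/2)(−0.089) = +0.933 V.

+0.933 V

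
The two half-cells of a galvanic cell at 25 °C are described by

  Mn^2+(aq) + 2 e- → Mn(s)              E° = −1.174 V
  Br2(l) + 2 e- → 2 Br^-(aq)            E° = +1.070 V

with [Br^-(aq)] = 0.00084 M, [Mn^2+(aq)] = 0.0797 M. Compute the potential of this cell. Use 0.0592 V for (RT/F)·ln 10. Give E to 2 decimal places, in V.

Since E°(Br₂/Br⁻) > E°(Mn²⁺/Mn), Br₂/Br⁻ serves as the cathode.
The standard potential is +1.070 − (−1.174) = +2.244 V and the balanced reaction transfers n = 2 electrons.
Balancing gives Br2(l) + Mn(s) → 2 Br^-(aq) + Mn^2+(aq); hence Q = [Br^-(aq)]^2·[Mn^2+(aq)] = 5.62×10^−8 (log Q = −7.250).
E = E° − (0.0592/n)·log Q = +2.244 − (0.0592/2)(−7.250) = +2.46 V.

+2.46 V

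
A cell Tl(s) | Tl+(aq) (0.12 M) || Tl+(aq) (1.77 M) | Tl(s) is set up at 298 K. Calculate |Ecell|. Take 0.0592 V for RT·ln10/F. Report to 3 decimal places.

For a concentration cell E°cell = 0, since both electrodes use the same couple.
The compartment with the higher Tl+(aq) concentration (1.77 M) acts as the cathode; ions are reduced there and produced at the dilute (0.12 M) anode.
With n = 1, Ecell = −(0.0592/1)·log([dilute]/[conc]) = −(0.0592/1)·log(0.12/1.77) = +0.069 V.

0.069 V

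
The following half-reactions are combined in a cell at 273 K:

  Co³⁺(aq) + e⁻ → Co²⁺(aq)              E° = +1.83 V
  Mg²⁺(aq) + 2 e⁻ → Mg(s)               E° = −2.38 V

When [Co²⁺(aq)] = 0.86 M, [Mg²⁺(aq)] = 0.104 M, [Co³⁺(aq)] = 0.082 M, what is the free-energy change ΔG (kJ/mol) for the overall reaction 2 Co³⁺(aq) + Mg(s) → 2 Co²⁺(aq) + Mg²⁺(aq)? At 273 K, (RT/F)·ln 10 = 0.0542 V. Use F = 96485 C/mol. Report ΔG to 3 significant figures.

The standard cell potential is +1.83 − (−2.38) = +4.21 V, with n = 2 electrons in the balanced equation.
Q = ([Co²⁺(aq)]^2·[Mg²⁺(aq)]) / [Co³⁺(aq)]^2 = 11.4, so log Q = 1.058 and E = +4.21 − (0.0542/2)(1.058) = +4.1813 V.
Then ΔG = −nFE = −2 × 96485 × +4.1813 J/mol = −807 kJ/mol.

−807 kJ/mol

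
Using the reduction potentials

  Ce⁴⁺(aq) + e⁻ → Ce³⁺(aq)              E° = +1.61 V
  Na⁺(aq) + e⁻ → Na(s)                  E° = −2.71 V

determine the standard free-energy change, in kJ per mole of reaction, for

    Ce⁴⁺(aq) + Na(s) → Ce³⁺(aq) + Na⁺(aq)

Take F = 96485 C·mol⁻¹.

In the reaction as written Ce⁴⁺(aq) is reduced, so the Ce⁴⁺/Ce³⁺ couple is the cathode and Na⁺/Na is the anode.
E°cell = +1.61 − (−2.71) = +4.32 V; balancing electrons gives n = 1.
ΔG° = −nFE°cell = −(1)(96485)(+4.32) J/mol = −417 kJ/mol.

−417 kJ/mol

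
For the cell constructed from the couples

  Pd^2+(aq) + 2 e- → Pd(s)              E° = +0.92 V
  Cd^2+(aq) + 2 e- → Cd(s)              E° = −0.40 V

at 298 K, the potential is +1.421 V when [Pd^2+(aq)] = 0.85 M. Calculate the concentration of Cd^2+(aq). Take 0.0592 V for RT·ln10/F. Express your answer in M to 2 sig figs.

0.00033 M

The Pd²⁺/Pd couple has the larger reduction potential, so it is the cathode: E°cell = +0.92 − (−0.40) = +1.32 V and n = 2.
From the Nernst equation, log Q = n(E° − E)/0.0592 = 2·(+1.32 − (+1.421))/0.0592 = −3.412.
Balancing electrons gives Pd^2+(aq) + Cd(s) → Pd(s) + Cd^2+(aq); thus Q = [Cd^2+(aq)] / [Pd^2+(aq)].
Isolating [Cd^2+(aq)] in Q = 10^{−3.412} yields log [Cd^2+(aq)] = −3.483, i.e. 0.00033 M.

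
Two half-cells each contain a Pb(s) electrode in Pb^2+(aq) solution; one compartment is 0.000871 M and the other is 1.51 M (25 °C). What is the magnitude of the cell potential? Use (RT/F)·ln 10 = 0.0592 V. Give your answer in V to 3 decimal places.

0.096 V

For a concentration cell E°cell = 0, since both electrodes use the same couple.
The compartment with the higher Pb^2+(aq) concentration (1.51 M) acts as the cathode; ions are reduced there and produced at the dilute (0.000871 M) anode.
With n = 2, Ecell = −(0.0592/2)·log([dilute]/[conc]) = −(0.0592/2)·log(0.000871/1.51) = +0.096 V.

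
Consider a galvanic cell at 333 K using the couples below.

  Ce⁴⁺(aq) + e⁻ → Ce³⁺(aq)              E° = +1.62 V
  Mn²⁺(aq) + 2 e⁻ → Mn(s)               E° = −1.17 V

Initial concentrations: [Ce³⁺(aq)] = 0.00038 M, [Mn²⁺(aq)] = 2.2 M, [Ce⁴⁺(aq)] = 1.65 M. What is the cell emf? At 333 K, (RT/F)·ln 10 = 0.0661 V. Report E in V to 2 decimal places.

The Ce⁴⁺/Ce³⁺ couple has the more positive E°, so it is the cathode; Mn²⁺/Mn is the anode.
E°cell = +1.62 − (−1.17) = +2.79 V, with n = 2 electrons transferred.
For the overall reaction 2 Ce⁴⁺(aq) + Mn(s) → 2 Ce³⁺(aq) + Mn²⁺(aq), Q = ([Ce³⁺(aq)]^2·[Mn²⁺(aq)]) / [Ce⁴⁺(aq)]^2 = 1.17×10^−7, giving log Q = −6.933.
By the Nernst equation, E = +2.79 − (0.0661/2)·(−6.933) = +3.02 V.

+3.02 V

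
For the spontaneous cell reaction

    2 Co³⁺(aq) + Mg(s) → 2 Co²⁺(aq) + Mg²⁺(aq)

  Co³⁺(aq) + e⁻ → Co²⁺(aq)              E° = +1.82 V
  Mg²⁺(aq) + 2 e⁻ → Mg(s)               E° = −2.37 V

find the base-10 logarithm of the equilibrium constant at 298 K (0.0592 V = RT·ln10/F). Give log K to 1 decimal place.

log K = 141.6

The Co³⁺/Co²⁺ couple is reduced (cathode); E°cell = +1.82 − (−2.37) = +4.19 V with n = 2.
At equilibrium E = 0, so log K = nE°cell / 0.0592 = (2)(+4.19) / 0.0592 = 141.6.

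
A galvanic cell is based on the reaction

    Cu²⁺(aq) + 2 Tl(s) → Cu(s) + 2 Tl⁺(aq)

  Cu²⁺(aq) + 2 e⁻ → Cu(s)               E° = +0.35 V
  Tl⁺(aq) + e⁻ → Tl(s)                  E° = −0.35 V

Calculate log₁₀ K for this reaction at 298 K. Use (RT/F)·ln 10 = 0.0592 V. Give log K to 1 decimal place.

log K = 23.6

The Cu²⁺/Cu couple is reduced (cathode); E°cell = +0.35 − (−0.35) = +0.70 V with n = 2.
At equilibrium E = 0, so log K = nE°cell / 0.0592 = (2)(+0.70) / 0.0592 = 23.6.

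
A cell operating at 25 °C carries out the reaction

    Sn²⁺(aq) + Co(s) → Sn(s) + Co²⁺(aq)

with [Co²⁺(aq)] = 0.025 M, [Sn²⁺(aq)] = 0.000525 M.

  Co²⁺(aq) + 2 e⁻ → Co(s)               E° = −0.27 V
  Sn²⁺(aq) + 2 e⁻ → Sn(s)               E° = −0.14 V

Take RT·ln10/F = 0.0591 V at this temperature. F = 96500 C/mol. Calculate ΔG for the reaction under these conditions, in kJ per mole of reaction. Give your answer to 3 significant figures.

−15.5 kJ/mol

The standard cell potential is −0.14 − (−0.27) = +0.13 V, with n = 2 electrons in the balanced equation.
Q = [Co²⁺(aq)] / [Sn²⁺(aq)] = 47.6, so log Q = 1.678 and E = +0.13 − (0.0591/2)(1.678) = +0.0804 V.
ΔG = −nFE = −(2)(96500)(+0.0804) J/mol = −15.5 kJ/mol.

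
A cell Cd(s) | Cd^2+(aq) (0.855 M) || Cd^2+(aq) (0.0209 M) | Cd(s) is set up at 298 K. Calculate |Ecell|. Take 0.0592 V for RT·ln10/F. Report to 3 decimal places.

0.048 V

For a concentration cell E°cell = 0, since both electrodes use the same couple.
The compartment with the higher Cd^2+(aq) concentration (0.855 M) acts as the cathode; ions are reduced there and produced at the dilute (0.0209 M) anode.
With n = 2, Ecell = −(0.0592/2)·log([dilute]/[conc]) = −(0.0592/2)·log(0.0209/0.855) = +0.048 V.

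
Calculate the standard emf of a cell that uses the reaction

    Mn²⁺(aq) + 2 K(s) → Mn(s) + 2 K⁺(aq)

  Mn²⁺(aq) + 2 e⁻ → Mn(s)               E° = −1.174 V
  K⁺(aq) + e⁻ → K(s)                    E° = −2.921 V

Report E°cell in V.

Mn²⁺(aq) gains electrons, so the Mn²⁺/Mn couple is the cathode; the K⁺/K couple is the anode.
E°cell = E°(cathode) − E°(anode) = −1.174 − (−2.921) = +1.747 V.
The positive value indicates the reaction is spontaneous as written.

+1.747 V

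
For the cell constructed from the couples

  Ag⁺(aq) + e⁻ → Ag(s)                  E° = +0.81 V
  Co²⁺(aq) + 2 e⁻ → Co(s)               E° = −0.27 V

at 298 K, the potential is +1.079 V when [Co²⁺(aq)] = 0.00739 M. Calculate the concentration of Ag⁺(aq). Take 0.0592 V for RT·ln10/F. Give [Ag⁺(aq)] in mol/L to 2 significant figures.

0.083 M

With Ag⁺/Ag at the cathode and Co²⁺/Co at the anode, E°cell = +0.81 − (−0.27) = +1.08 V (n = 2).
Since E = E° − (0.0592/n)·log Q, log Q = n(E° − E)/0.0592 = 0.034.
For 2 Ag⁺(aq) + Co(s) → 2 Ag(s) + Co²⁺(aq), the reaction quotient is Q = [Co²⁺(aq)] / [Ag⁺(aq)]^2.
Isolating [Ag⁺(aq)] in Q = 10^{0.034} yields log [Ag⁺(aq)] = −1.083, i.e. 0.083 M.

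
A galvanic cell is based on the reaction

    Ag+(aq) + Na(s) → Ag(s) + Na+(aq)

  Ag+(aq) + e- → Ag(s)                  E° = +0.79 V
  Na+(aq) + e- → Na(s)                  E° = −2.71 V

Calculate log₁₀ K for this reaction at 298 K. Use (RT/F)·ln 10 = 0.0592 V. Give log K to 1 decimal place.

log K = 59.1

The Ag⁺/Ag couple is reduced (cathode); E°cell = +0.79 − (−2.71) = +3.50 V with n = 1.
At equilibrium E = 0, so log K = nE°cell / 0.0592 = (1)(+3.50) / 0.0592 = 59.1.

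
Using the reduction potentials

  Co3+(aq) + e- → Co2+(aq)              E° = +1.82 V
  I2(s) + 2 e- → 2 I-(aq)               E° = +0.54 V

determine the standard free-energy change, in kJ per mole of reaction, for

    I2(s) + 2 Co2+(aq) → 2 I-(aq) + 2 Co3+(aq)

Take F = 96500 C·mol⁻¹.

In the reaction as written I2(s) is reduced, so the I₂/I⁻ couple is the cathode and Co³⁺/Co²⁺ is the anode.
E°cell = +0.54 − (+1.82) = −1.28 V; balancing electrons gives n = 2.
ΔG° = −nFE°cell = −(2)(96500)(−1.28) J/mol = +247 kJ/mol.

+247 kJ/mol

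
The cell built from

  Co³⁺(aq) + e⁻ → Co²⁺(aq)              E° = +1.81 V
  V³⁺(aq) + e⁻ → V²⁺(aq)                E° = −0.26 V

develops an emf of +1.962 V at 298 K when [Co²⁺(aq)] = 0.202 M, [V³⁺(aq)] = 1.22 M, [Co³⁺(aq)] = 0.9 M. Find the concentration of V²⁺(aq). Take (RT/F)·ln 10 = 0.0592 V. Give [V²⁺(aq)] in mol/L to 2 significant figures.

The Co³⁺/Co²⁺ couple has the larger reduction potential, so it is the cathode: E°cell = +1.81 − (−0.26) = +2.07 V and n = 1.
From the Nernst equation, log Q = n(E° − E)/0.0592 = 1·(+2.07 − (+1.962))/0.0592 = 1.824.
Balancing electrons gives Co³⁺(aq) + V²⁺(aq) → Co²⁺(aq) + V³⁺(aq); thus Q = ([Co²⁺(aq)]·[V³⁺(aq)]) / ([Co³⁺(aq)]·[V²⁺(aq)]).
Solving for the unknown gives log [V²⁺(aq)] = −2.387, so [V²⁺(aq)] ≈ 0.0041 M.

0.0041 M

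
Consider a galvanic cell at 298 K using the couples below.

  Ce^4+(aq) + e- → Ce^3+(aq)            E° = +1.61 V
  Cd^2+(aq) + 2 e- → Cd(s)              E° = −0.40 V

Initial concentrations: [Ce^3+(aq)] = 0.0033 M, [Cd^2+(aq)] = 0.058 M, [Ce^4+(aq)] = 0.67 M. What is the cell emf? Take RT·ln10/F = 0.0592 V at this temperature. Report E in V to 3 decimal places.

+2.183 V

The Ce⁴⁺/Ce³⁺ couple has the more positive E°, so it is the cathode; Cd²⁺/Cd is the anode.
E°cell = E°cat − E°an = +1.61 − (−0.40) = +2.01 V; n = 2.
Balancing gives 2 Ce^4+(aq) + Cd(s) → 2 Ce^3+(aq) + Cd^2+(aq); hence Q = ([Ce^3+(aq)]^2·[Cd^2+(aq)]) / [Ce^4+(aq)]^2 = 1.41×10^−6 (log Q = −5.852).
By the Nernst equation, E = +2.01 − (0.0592/2)·(−5.852) = +2.183 V.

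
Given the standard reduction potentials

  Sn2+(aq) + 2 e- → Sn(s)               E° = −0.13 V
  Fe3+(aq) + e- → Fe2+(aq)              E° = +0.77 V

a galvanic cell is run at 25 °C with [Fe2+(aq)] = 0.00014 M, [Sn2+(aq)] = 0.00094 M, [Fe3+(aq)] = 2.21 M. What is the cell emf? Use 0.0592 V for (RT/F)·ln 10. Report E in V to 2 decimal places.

+1.24 V

Fe³⁺/Fe²⁺ is reduced (cathode, E° = +0.77 V) and Sn²⁺/Sn is oxidized (anode).
The standard potential is +0.77 − (−0.13) = +0.90 V and the balanced reaction transfers n = 2 electrons.
Balancing gives 2 Fe3+(aq) + Sn(s) → 2 Fe2+(aq) + Sn2+(aq); hence Q = ([Fe2+(aq)]^2·[Sn2+(aq)]) / [Fe3+(aq)]^2 = 3.77×10^−12 (log Q = −11.423).
By the Nernst equation, E = +0.90 − (0.0592/2)·(−11.423) = +1.24 V.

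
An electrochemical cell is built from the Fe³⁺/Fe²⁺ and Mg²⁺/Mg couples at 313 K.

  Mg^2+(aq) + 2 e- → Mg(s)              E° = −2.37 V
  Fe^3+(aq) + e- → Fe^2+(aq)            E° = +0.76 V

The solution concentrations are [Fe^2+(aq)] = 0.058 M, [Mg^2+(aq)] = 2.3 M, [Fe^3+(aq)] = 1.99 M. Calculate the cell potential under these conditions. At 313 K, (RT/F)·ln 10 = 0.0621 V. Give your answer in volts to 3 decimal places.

+3.214 V

Fe³⁺/Fe²⁺ is reduced (cathode, E° = +0.76 V) and Mg²⁺/Mg is oxidized (anode).
E°cell = E°cat − E°an = +0.76 − (−2.37) = +3.13 V; n = 2.
Balancing gives 2 Fe^3+(aq) + Mg(s) → 2 Fe^2+(aq) + Mg^2+(aq); hence Q = ([Fe^2+(aq)]^2·[Mg^2+(aq)]) / [Fe^3+(aq)]^2 = 0.00195 (log Q = −2.709).
By the Nernst equation, E = +3.13 − (0.0621/2)·(−2.709) = +3.214 V.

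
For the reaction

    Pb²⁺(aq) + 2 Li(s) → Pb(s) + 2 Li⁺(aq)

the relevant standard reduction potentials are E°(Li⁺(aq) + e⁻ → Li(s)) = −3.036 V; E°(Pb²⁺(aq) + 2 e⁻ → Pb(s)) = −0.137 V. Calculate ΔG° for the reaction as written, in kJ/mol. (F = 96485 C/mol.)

In the reaction as written Pb²⁺(aq) is reduced, so the Pb²⁺/Pb couple is the cathode and Li⁺/Li is the anode.
E°cell = −0.137 − (−3.036) = +2.899 V; balancing electrons gives n = 2.
ΔG° = −nFE°cell = −(2)(96485)(+2.899) J/mol = −559 kJ/mol.

−559 kJ/mol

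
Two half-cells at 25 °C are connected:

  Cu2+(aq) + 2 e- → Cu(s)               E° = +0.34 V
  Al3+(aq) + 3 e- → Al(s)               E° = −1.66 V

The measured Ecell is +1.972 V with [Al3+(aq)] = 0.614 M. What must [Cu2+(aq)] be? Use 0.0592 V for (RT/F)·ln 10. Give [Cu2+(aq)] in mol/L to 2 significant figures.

With Cu²⁺/Cu at the cathode and Al³⁺/Al at the anode, E°cell = +0.34 − (−1.66) = +2.00 V (n = 6).
From the Nernst equation, log Q = n(E° − E)/0.0592 = 6·(+2.00 − (+1.972))/0.0592 = 2.838.
The balanced reaction is 3 Cu2+(aq) + 2 Al(s) → 3 Cu(s) + 2 Al3+(aq), so Q = [Al3+(aq)]^2 / [Cu2+(aq)]^3.
Isolating [Cu2+(aq)] in Q = 10^{2.838} yields log [Cu2+(aq)] = −1.087, i.e. 0.082 M.

0.082 M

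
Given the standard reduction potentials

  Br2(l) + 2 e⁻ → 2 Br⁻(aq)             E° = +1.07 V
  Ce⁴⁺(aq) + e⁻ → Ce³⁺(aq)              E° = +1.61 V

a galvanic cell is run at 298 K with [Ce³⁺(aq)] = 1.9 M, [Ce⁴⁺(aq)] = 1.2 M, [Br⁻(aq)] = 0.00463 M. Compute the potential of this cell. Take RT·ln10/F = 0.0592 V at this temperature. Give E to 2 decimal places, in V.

+0.39 V

Ce⁴⁺/Ce³⁺ is reduced (cathode, E° = +1.61 V) and Br₂/Br⁻ is oxidized (anode).
E°cell = +1.61 − (+1.07) = +0.54 V, with n = 2 electrons transferred.
The balanced reaction is 2 Ce⁴⁺(aq) + 2 Br⁻(aq) → 2 Ce³⁺(aq) + Br2(l), so Q = [Ce³⁺(aq)]^2 / ([Ce⁴⁺(aq)]^2·[Br⁻(aq)]^2) = 1.17×10^5 and log Q = 5.068.
By the Nernst equation, E = +0.54 − (0.0592/2)·(5.068) = +0.39 V.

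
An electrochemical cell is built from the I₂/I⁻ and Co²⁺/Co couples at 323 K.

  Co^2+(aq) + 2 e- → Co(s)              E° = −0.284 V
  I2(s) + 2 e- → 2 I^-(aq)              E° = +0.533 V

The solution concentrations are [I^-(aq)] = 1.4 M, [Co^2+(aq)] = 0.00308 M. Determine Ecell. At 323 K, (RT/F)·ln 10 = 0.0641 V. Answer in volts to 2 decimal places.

I₂/I⁻ is reduced (cathode, E° = +0.533 V) and Co²⁺/Co is oxidized (anode).
The standard potential is +0.533 − (−0.284) = +0.817 V and the balanced reaction transfers n = 2 electrons.
Balancing gives I2(s) + Co(s) → 2 I^-(aq) + Co^2+(aq); hence Q = [I^-(aq)]^2·[Co^2+(aq)] = 0.00604 (log Q = −2.219).
Applying E = E° − (RT ln10/nF)·log Q gives +0.817 − (0.0641/2)(−2.219) = +0.89 V.

+0.89 V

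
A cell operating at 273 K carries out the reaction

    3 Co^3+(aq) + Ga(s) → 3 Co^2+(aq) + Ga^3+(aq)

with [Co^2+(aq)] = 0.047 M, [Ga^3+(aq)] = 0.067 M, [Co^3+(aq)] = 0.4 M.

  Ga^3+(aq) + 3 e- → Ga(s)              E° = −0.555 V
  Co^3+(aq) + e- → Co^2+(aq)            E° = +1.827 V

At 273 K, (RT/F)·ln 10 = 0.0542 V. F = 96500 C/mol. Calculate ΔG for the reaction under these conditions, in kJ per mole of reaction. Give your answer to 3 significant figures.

The standard cell potential is +1.827 − (−0.555) = +2.382 V, with n = 3 electrons in the balanced equation.
Q = ([Co^2+(aq)]^3·[Ga^3+(aq)]) / [Co^3+(aq)]^3 = 0.000109, so log Q = −3.964 and E = +2.382 − (0.0542/3)(−3.964) = +2.4536 V.
ΔG = −nFE = −(3)(96500)(+2.4536) J/mol = −710 kJ/mol.

−710 kJ/mol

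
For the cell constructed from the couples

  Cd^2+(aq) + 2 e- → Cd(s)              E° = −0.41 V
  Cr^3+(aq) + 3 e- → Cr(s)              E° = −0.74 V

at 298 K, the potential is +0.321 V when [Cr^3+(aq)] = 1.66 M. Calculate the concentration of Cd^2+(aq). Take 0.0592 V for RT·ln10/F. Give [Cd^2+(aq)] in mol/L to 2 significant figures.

0.70 M

Cd²⁺/Cd is the cathode (higher E°); E°cell = −0.41 − (−0.74) = +0.33 V with n = 6.
Rearranging E = E° − (0.0592/n)·log Q gives log Q = 6(+0.33 − (+0.321))/0.0592 = 0.912.
Balancing electrons gives 3 Cd^2+(aq) + 2 Cr(s) → 3 Cd(s) + 2 Cr^3+(aq); thus Q = [Cr^3+(aq)]^2 / [Cd^2+(aq)]^3.
Solving for the unknown gives log [Cd^2+(aq)] = −0.157, so [Cd^2+(aq)] ≈ 0.70 M.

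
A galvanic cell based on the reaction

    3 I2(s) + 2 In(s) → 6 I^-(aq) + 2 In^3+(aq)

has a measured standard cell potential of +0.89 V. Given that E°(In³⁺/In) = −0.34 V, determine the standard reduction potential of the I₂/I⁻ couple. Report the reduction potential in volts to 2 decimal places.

+0.55 V

In the reaction as written the I₂/I⁻ couple is reduced (cathode) and In³⁺/In is oxidized (anode), so E°cell = E°(I₂/I⁻) − E°(In³⁺/In).
E°(I₂/I⁻) = E°cell + E°(anode) = +0.89 + (−0.34) = +0.55 V.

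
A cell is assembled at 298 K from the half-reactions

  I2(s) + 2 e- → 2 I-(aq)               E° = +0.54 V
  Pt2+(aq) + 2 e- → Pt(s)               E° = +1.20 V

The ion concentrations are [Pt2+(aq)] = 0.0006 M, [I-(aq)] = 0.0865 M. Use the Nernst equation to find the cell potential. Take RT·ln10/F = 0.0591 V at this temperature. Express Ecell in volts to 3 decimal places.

The Pt²⁺/Pt couple has the more positive E°, so it is the cathode; I₂/I⁻ is the anode.
E°cell = E°cat − E°an = +1.20 − (+0.54) = +0.66 V; n = 2.
The balanced reaction is Pt2+(aq) + 2 I-(aq) → Pt(s) + I2(s), so Q = 1 / ([Pt2+(aq)]·[I-(aq)]^2) = 2.23×10^5 and log Q = 5.348.
By the Nernst equation, E = +0.66 − (0.0591/2)·(5.348) = +0.502 V.

+0.502 V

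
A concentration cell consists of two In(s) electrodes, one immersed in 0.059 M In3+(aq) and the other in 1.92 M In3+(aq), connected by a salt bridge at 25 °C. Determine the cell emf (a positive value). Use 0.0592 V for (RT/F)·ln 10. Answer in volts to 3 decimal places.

0.030 V

For a concentration cell E°cell = 0, since both electrodes use the same couple.
The compartment with the higher In3+(aq) concentration (1.92 M) acts as the cathode; ions are reduced there and produced at the dilute (0.059 M) anode.
With n = 3, Ecell = −(0.0592/3)·log([dilute]/[conc]) = −(0.0592/3)·log(0.059/1.92) = +0.030 V.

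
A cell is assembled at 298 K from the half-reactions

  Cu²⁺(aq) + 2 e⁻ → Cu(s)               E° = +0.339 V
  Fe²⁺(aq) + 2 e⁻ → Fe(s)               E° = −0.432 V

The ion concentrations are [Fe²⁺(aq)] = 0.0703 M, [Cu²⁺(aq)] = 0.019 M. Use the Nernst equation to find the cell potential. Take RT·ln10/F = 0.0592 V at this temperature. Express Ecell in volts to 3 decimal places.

+0.754 V

Cu²⁺/Cu is reduced (cathode, E° = +0.339 V) and Fe²⁺/Fe is oxidized (anode).
The standard potential is +0.339 − (−0.432) = +0.771 V and the balanced reaction transfers n = 2 electrons.
The balanced reaction is Cu²⁺(aq) + Fe(s) → Cu(s) + Fe²⁺(aq), so Q = [Fe²⁺(aq)] / [Cu²⁺(aq)] = 3.7 and log Q = 0.568.
E = E° − (0.0592/n)·log Q = +0.771 − (0.0592/2)(0.568) = +0.754 V.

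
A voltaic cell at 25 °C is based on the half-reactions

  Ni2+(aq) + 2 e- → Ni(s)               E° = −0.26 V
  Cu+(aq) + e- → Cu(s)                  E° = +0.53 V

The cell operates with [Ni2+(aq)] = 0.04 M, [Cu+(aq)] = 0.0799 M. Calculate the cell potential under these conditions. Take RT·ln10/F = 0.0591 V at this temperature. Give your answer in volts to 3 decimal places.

Cu⁺/Cu is reduced (cathode, E° = +0.53 V) and Ni²⁺/Ni is oxidized (anode).
The standard potential is +0.53 − (−0.26) = +0.79 V and the balanced reaction transfers n = 2 electrons.
Balancing gives 2 Cu+(aq) + Ni(s) → 2 Cu(s) + Ni2+(aq); hence Q = [Ni2+(aq)] / [Cu+(aq)]^2 = 6.27 (log Q = 0.797).
E = E° − (0.0591/n)·log Q = +0.79 − (0.0591/2)(0.797) = +0.766 V.

+0.766 V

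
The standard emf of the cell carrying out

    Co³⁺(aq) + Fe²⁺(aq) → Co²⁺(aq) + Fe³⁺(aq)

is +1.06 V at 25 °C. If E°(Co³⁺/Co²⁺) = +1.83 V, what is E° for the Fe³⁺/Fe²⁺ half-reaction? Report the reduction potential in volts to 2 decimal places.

+0.77 V

In the reaction as written the Co³⁺/Co²⁺ couple is reduced (cathode) and Fe³⁺/Fe²⁺ is oxidized (anode), so E°cell = E°(Co³⁺/Co²⁺) − E°(Fe³⁺/Fe²⁺).
E°(Fe³⁺/Fe²⁺) = E°(cathode) − E°cell = +1.83 − (+1.06) = +0.77 V.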